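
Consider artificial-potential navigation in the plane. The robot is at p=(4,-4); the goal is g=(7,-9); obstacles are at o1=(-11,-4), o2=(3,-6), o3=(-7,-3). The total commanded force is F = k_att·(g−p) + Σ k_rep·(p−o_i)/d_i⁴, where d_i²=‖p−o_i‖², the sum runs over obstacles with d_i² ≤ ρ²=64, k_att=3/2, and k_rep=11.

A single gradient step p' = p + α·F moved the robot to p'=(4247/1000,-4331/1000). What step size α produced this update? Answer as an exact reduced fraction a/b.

α = 1/20

F_att = 3/2·(g−p) = 3/2·(3,-5) = (4.5000,-7.5000)
o1: d²=225 > ρ²=64 → inactive
o2: d²=5 ≤ ρ²=64; F_rep = 11·(1,2)/5² = (0.4400,0.8800)
o3: d²=122 > ρ²=64 → inactive
F = F_att + ΣF_rep = (4.9400,-6.6200)
Δp = p'−p = (0.2470,-0.3310); α = Δx/Fx = (247/1000) / (247/50) = 1/20
check: Δy/Fy = (-331/1000) / (-331/50) = 1/20 ✓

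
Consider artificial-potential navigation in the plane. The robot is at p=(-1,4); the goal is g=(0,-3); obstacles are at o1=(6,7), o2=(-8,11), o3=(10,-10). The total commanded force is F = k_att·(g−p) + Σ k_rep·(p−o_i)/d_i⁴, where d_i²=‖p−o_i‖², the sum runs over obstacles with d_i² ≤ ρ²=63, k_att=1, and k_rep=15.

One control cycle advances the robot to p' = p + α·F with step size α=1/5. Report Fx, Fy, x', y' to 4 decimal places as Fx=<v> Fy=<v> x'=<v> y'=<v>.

Fx=0.9688 Fy=-7.0134 x'=-0.8062 y'=2.5973

F_att = 1·(g−p) = 1·(1,-7) = (1.0000,-7.0000)
o1: d²=58 ≤ ρ²=63; F_rep = 15·(-7,-3)/58² = (-0.0312,-0.0134)
o2: d²=98 > ρ²=63 → inactive
o3: d²=317 > ρ²=63 → inactive
F = F_att + ΣF_rep = (0.9688,-7.0134)
p' = p + 1/5·F = (-0.8062,2.5973)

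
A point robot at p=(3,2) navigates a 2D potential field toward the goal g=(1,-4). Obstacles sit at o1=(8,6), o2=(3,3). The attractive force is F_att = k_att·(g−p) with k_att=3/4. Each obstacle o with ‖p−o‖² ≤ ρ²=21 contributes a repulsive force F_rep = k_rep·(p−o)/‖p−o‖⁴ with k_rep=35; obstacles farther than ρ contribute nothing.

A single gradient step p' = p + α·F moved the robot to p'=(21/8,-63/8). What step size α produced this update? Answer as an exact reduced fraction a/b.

α = 1/4

F_att = 3/4·(g−p) = 3/4·(-2,-6) = (-1.5000,-4.5000)
o1: d²=41 > ρ²=21 → inactive
o2: d²=1 ≤ ρ²=21; F_rep = 35·(0,-1)/1² = (0.0000,-35.0000)
F = F_att + ΣF_rep = (-1.5000,-39.5000)
Δp = p'−p = (-0.3750,-9.8750); α = Δx/Fx = (-3/8) / (-3/2) = 1/4
check: Δy/Fy = (-79/8) / (-79/2) = 1/4 ✓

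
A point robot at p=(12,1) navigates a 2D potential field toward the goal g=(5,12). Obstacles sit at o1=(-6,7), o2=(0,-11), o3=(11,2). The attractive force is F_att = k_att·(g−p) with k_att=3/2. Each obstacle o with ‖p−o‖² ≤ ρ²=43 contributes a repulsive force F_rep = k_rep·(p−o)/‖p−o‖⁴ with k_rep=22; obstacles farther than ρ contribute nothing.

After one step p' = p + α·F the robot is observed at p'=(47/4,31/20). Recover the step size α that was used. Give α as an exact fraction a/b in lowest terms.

F_att = 3/2·(g−p) = 3/2·(-7,11) = (-10.5000,16.5000)
o1: d²=360 > ρ²=43 → inactive
o2: d²=288 > ρ²=43 → inactive
o3: d²=2 ≤ ρ²=43; F_rep = 22·(1,-1)/2² = (5.5000,-5.5000)
F = F_att + ΣF_rep = (-5.0000,11.0000)
Δp = p'−p = (-0.2500,0.5500); α = Δx/Fx = (-1/4) / (-5) = 1/20
check: Δy/Fy = (11/20) / (11) = 1/20 ✓

α = 1/20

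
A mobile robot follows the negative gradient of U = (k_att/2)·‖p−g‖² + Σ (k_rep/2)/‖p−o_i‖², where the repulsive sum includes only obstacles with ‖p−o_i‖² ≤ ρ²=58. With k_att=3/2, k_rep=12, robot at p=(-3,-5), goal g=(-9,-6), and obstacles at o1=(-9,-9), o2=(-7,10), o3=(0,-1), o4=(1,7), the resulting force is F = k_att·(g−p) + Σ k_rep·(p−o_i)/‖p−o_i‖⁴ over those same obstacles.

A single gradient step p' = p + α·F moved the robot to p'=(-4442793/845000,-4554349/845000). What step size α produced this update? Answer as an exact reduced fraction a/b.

F_att = 3/2·(g−p) = 3/2·(-6,-1) = (-9.0000,-1.5000)
o1: d²=52 ≤ ρ²=58; F_rep = 12·(6,4)/52² = (0.0266,0.0178)
o2: d²=241 > ρ²=58 → inactive
o3: d²=25 ≤ ρ²=58; F_rep = 12·(-3,-4)/25² = (-0.0576,-0.0768)
o4: d²=160 > ρ²=58 → inactive
F = F_att + ΣF_rep = (-9.0310,-1.5590)
Δp = p'−p = (-2.2577,-0.3898); α = Δx/Fx = (-1907793/845000) / (-1907793/211250) = 1/4
check: Δy/Fy = (-329349/845000) / (-329349/211250) = 1/4 ✓

α = 1/4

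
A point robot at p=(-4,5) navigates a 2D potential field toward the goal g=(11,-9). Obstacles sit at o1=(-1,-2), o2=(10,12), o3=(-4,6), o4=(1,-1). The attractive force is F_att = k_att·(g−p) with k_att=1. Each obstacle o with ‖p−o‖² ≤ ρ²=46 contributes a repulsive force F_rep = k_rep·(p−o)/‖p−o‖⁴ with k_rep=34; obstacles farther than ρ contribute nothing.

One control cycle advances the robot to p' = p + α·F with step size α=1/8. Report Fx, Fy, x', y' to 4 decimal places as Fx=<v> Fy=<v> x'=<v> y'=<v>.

F_att = 1·(g−p) = 1·(15,-14) = (15.0000,-14.0000)
o1: d²=58 > ρ²=46 → inactive
o2: d²=245 > ρ²=46 → inactive
o3: d²=1 ≤ ρ²=46; F_rep = 34·(0,-1)/1² = (0.0000,-34.0000)
o4: d²=61 > ρ²=46 → inactive
F = F_att + ΣF_rep = (15.0000,-48.0000)
p' = p + 1/8·F = (-2.1250,-1.0000)

Fx=15.0000 Fy=-48.0000 x'=-2.1250 y'=-1.0000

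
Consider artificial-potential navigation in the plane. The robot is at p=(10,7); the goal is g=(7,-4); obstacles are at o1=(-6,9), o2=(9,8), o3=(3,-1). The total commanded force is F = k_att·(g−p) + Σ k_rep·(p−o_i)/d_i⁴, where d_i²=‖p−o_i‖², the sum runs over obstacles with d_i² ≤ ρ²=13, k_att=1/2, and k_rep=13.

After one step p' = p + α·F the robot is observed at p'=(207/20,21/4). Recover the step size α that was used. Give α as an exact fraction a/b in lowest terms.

α = 1/5

F_att = 1/2·(g−p) = 1/2·(-3,-11) = (-1.5000,-5.5000)
o1: d²=260 > ρ²=13 → inactive
o2: d²=2 ≤ ρ²=13; F_rep = 13·(1,-1)/2² = (3.2500,-3.2500)
o3: d²=113 > ρ²=13 → inactive
F = F_att + ΣF_rep = (1.7500,-8.7500)
Δp = p'−p = (0.3500,-1.7500); α = Δx/Fx = (7/20) / (7/4) = 1/5
check: Δy/Fy = (-7/4) / (-35/4) = 1/5 ✓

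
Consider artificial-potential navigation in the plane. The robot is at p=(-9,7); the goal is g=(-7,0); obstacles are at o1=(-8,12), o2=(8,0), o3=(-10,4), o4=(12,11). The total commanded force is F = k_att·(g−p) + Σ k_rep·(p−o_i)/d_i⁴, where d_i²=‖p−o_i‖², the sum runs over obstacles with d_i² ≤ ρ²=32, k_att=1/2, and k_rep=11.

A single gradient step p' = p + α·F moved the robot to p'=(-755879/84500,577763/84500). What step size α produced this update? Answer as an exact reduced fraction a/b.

F_att = 1/2·(g−p) = 1/2·(2,-7) = (1.0000,-3.5000)
o1: d²=26 ≤ ρ²=32; F_rep = 11·(-1,-5)/26² = (-0.0163,-0.0814)
o2: d²=338 > ρ²=32 → inactive
o3: d²=10 ≤ ρ²=32; F_rep = 11·(1,3)/10² = (0.1100,0.3300)
o4: d²=457 > ρ²=32 → inactive
F = F_att + ΣF_rep = (1.0937,-3.2514)
Δp = p'−p = (0.0547,-0.1626); α = Δx/Fx = (4621/84500) / (4621/4225) = 1/20
check: Δy/Fy = (-13737/84500) / (-13737/4225) = 1/20 ✓

α = 1/20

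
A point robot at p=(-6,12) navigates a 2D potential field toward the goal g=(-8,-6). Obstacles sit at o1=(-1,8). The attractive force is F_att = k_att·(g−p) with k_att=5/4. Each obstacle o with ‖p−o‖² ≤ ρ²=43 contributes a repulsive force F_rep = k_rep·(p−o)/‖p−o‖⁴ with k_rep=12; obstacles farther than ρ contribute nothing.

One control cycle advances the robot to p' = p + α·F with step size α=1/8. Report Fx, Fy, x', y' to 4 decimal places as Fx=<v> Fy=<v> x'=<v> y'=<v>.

Fx=-2.5357 Fy=-22.4714 x'=-6.3170 y'=9.1911

F_att = 5/4·(g−p) = 5/4·(-2,-18) = (-2.5000,-22.5000)
o1: d²=41 ≤ ρ²=43; F_rep = 12·(-5,4)/41² = (-0.0357,0.0286)
F = F_att + ΣF_rep = (-2.5357,-22.4714)
p' = p + 1/8·F = (-6.3170,9.1911)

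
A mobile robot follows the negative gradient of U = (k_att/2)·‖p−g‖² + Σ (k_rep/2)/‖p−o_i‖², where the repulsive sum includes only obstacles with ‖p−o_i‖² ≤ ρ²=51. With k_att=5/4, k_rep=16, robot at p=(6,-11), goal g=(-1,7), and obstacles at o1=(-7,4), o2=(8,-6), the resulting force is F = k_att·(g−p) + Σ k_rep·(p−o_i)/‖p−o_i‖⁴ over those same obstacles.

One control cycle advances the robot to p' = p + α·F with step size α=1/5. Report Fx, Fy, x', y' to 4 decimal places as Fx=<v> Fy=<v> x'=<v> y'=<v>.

Fx=-8.7880 Fy=22.4049 x'=4.2424 y'=-6.5190

F_att = 5/4·(g−p) = 5/4·(-7,18) = (-8.7500,22.5000)
o1: d²=394 > ρ²=51 → inactive
o2: d²=29 ≤ ρ²=51; F_rep = 16·(-2,-5)/29² = (-0.0380,-0.0951)
F = F_att + ΣF_rep = (-8.7880,22.4049)
p' = p + 1/5·F = (4.2424,-6.5190)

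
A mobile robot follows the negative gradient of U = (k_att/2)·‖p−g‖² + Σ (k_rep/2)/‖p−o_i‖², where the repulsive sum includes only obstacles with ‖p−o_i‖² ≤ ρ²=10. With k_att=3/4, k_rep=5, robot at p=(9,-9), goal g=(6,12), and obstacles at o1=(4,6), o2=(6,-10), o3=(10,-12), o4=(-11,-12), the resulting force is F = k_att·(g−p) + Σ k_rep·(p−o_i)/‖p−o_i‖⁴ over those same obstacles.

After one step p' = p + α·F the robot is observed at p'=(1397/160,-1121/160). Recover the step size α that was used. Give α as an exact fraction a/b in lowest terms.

α = 1/8

F_att = 3/4·(g−p) = 3/4·(-3,21) = (-2.2500,15.7500)
o1: d²=250 > ρ²=10 → inactive
o2: d²=10 ≤ ρ²=10; F_rep = 5·(3,1)/10² = (0.1500,0.0500)
o3: d²=10 ≤ ρ²=10; F_rep = 5·(-1,3)/10² = (-0.0500,0.1500)
o4: d²=409 > ρ²=10 → inactive
F = F_att + ΣF_rep = (-2.1500,15.9500)
Δp = p'−p = (-0.2687,1.9937); α = Δx/Fx = (-43/160) / (-43/20) = 1/8
check: Δy/Fy = (319/160) / (319/20) = 1/8 ✓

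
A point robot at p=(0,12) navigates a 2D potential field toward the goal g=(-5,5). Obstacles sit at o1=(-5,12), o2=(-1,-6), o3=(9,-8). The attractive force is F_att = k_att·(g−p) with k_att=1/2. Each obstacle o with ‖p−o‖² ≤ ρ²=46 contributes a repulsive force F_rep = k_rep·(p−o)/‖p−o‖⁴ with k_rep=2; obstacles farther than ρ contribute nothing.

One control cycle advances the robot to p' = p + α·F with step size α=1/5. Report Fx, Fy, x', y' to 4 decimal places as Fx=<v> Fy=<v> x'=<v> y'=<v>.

F_att = 1/2·(g−p) = 1/2·(-5,-7) = (-2.5000,-3.5000)
o1: d²=25 ≤ ρ²=46; F_rep = 2·(5,0)/25² = (0.0160,0.0000)
o2: d²=325 > ρ²=46 → inactive
o3: d²=481 > ρ²=46 → inactive
F = F_att + ΣF_rep = (-2.4840,-3.5000)
p' = p + 1/5·F = (-0.4968,11.3000)

Fx=-2.4840 Fy=-3.5000 x'=-0.4968 y'=11.3000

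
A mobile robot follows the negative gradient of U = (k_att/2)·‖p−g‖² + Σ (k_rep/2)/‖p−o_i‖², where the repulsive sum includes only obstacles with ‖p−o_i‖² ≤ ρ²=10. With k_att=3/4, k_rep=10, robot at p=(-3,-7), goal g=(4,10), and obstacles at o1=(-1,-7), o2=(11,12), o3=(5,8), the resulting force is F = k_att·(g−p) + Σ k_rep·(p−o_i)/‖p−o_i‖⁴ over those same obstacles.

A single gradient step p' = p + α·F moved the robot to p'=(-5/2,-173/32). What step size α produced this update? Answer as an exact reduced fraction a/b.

F_att = 3/4·(g−p) = 3/4·(7,17) = (5.2500,12.7500)
o1: d²=4 ≤ ρ²=10; F_rep = 10·(-2,0)/4² = (-1.2500,0.0000)
o2: d²=557 > ρ²=10 → inactive
o3: d²=289 > ρ²=10 → inactive
F = F_att + ΣF_rep = (4.0000,12.7500)
Δp = p'−p = (0.5000,1.5938); α = Δx/Fx = (1/2) / (4) = 1/8
check: Δy/Fy = (51/32) / (51/4) = 1/8 ✓

α = 1/8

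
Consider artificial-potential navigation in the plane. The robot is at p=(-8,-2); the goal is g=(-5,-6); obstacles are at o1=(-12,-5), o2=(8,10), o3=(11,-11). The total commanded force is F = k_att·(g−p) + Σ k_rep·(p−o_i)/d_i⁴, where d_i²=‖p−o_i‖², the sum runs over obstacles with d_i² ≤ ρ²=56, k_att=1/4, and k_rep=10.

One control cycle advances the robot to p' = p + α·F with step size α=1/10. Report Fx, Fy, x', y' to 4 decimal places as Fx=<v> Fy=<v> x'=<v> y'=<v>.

Fx=0.8140 Fy=-0.9520 x'=-7.9186 y'=-2.0952

F_att = 1/4·(g−p) = 1/4·(3,-4) = (0.7500,-1.0000)
o1: d²=25 ≤ ρ²=56; F_rep = 10·(4,3)/25² = (0.0640,0.0480)
o2: d²=400 > ρ²=56 → inactive
o3: d²=442 > ρ²=56 → inactive
F = F_att + ΣF_rep = (0.8140,-0.9520)
p' = p + 1/10·F = (-7.9186,-2.0952)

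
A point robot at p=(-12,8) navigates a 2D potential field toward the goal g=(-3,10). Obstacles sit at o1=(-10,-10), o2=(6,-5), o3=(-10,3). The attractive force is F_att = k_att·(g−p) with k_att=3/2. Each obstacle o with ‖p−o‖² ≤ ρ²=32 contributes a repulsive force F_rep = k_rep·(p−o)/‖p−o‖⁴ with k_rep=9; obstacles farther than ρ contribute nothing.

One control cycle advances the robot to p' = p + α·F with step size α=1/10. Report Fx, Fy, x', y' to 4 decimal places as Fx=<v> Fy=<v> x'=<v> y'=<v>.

Fx=13.4786 Fy=3.0535 x'=-10.6521 y'=8.3054

F_att = 3/2·(g−p) = 3/2·(9,2) = (13.5000,3.0000)
o1: d²=328 > ρ²=32 → inactive
o2: d²=493 > ρ²=32 → inactive
o3: d²=29 ≤ ρ²=32; F_rep = 9·(-2,5)/29² = (-0.0214,0.0535)
F = F_att + ΣF_rep = (13.4786,3.0535)
p' = p + 1/10·F = (-10.6521,8.3054)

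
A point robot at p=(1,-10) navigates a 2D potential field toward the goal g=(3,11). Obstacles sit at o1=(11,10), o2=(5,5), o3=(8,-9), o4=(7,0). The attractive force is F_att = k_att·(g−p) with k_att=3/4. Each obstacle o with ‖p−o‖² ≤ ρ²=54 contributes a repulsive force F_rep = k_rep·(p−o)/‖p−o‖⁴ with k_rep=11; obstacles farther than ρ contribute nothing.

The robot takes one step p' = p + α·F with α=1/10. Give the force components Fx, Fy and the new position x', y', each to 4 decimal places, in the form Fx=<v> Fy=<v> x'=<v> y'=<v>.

Fx=1.4692 Fy=15.7456 x'=1.1469 y'=-8.4254

F_att = 3/4·(g−p) = 3/4·(2,21) = (1.5000,15.7500)
o1: d²=500 > ρ²=54 → inactive
o2: d²=241 > ρ²=54 → inactive
o3: d²=50 ≤ ρ²=54; F_rep = 11·(-7,-1)/50² = (-0.0308,-0.0044)
o4: d²=136 > ρ²=54 → inactive
F = F_att + ΣF_rep = (1.4692,15.7456)
p' = p + 1/10·F = (1.1469,-8.4254)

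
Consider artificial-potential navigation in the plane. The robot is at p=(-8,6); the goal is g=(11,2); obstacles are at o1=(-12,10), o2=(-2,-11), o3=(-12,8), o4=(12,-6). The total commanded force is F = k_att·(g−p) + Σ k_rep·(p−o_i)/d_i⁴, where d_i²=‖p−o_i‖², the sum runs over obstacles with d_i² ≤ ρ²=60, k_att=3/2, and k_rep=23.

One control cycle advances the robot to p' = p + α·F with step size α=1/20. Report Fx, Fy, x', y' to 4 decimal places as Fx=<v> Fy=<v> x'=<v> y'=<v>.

F_att = 3/2·(g−p) = 3/2·(19,-4) = (28.5000,-6.0000)
o1: d²=32 ≤ ρ²=60; F_rep = 23·(4,-4)/32² = (0.0898,-0.0898)
o2: d²=325 > ρ²=60 → inactive
o3: d²=20 ≤ ρ²=60; F_rep = 23·(4,-2)/20² = (0.2300,-0.1150)
o4: d²=544 > ρ²=60 → inactive
F = F_att + ΣF_rep = (28.8198,-6.2048)
p' = p + 1/20·F = (-6.5590,5.6898)

Fx=28.8198 Fy=-6.2048 x'=-6.5590 y'=5.6898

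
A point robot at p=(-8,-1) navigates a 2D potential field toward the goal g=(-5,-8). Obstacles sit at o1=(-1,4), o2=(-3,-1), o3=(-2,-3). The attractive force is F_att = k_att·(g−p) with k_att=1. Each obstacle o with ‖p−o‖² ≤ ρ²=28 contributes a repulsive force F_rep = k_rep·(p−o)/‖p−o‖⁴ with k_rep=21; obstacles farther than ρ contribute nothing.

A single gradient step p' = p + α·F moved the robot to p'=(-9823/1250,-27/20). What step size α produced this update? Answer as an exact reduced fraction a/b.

F_att = 1·(g−p) = 1·(3,-7) = (3.0000,-7.0000)
o1: d²=74 > ρ²=28 → inactive
o2: d²=25 ≤ ρ²=28; F_rep = 21·(-5,0)/25² = (-0.1680,0.0000)
o3: d²=40 > ρ²=28 → inactive
F = F_att + ΣF_rep = (2.8320,-7.0000)
Δp = p'−p = (0.1416,-0.3500); α = Δx/Fx = (177/1250) / (354/125) = 1/20
check: Δy/Fy = (-7/20) / (-7) = 1/20 ✓

α = 1/20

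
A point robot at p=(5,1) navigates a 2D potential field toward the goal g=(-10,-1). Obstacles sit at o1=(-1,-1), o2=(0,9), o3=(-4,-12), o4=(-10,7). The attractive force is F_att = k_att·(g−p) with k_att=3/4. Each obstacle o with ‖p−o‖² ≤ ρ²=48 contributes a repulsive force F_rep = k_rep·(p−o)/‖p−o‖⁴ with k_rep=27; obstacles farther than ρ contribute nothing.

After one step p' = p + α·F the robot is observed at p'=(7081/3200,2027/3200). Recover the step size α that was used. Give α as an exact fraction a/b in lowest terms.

α = 1/4

F_att = 3/4·(g−p) = 3/4·(-15,-2) = (-11.2500,-1.5000)
o1: d²=40 ≤ ρ²=48; F_rep = 27·(6,2)/40² = (0.1013,0.0338)
o2: d²=89 > ρ²=48 → inactive
o3: d²=250 > ρ²=48 → inactive
o4: d²=261 > ρ²=48 → inactive
F = F_att + ΣF_rep = (-11.1487,-1.4663)
Δp = p'−p = (-2.7872,-0.3666); α = Δx/Fx = (-8919/3200) / (-8919/800) = 1/4
check: Δy/Fy = (-1173/3200) / (-1173/800) = 1/4 ✓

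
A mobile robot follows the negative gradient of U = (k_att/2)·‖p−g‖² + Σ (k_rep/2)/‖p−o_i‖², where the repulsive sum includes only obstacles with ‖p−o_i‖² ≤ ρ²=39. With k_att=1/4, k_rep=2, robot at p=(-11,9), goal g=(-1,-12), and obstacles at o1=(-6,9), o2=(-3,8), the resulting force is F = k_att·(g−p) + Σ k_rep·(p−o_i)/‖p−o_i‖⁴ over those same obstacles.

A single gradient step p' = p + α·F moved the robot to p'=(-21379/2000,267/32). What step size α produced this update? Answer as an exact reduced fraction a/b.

α = 1/8

F_att = 1/4·(g−p) = 1/4·(10,-21) = (2.5000,-5.2500)
o1: d²=25 ≤ ρ²=39; F_rep = 2·(-5,0)/25² = (-0.0160,0.0000)
o2: d²=65 > ρ²=39 → inactive
F = F_att + ΣF_rep = (2.4840,-5.2500)
Δp = p'−p = (0.3105,-0.6562); α = Δx/Fx = (621/2000) / (621/250) = 1/8
check: Δy/Fy = (-21/32) / (-21/4) = 1/8 ✓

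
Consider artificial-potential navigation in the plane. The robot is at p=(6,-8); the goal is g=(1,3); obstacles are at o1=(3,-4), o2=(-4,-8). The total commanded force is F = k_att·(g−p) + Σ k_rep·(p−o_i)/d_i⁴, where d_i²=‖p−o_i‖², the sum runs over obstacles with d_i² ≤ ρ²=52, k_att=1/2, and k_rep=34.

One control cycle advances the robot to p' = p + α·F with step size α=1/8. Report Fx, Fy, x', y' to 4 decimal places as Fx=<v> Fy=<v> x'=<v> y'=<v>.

Fx=-2.3368 Fy=5.2824 x'=5.7079 y'=-7.3397

F_att = 1/2·(g−p) = 1/2·(-5,11) = (-2.5000,5.5000)
o1: d²=25 ≤ ρ²=52; F_rep = 34·(3,-4)/25² = (0.1632,-0.2176)
o2: d²=100 > ρ²=52 → inactive
F = F_att + ΣF_rep = (-2.3368,5.2824)
p' = p + 1/8·F = (5.7079,-7.3397)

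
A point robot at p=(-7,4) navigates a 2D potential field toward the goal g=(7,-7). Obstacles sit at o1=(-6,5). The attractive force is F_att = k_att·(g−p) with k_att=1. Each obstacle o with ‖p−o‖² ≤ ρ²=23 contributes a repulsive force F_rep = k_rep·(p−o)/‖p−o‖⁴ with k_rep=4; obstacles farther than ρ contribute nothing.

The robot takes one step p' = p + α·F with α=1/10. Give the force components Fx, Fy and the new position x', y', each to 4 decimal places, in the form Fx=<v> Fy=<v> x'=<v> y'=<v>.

Fx=13.0000 Fy=-12.0000 x'=-5.7000 y'=2.8000

F_att = 1·(g−p) = 1·(14,-11) = (14.0000,-11.0000)
o1: d²=2 ≤ ρ²=23; F_rep = 4·(-1,-1)/2² = (-1.0000,-1.0000)
F = F_att + ΣF_rep = (13.0000,-12.0000)
p' = p + 1/10·F = (-5.7000,2.8000)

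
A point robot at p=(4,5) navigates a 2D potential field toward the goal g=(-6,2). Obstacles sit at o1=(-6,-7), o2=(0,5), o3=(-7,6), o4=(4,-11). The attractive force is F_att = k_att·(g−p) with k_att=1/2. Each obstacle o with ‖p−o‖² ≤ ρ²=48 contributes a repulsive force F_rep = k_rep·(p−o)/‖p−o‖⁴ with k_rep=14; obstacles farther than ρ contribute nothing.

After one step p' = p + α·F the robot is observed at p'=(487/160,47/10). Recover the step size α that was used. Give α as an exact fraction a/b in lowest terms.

F_att = 1/2·(g−p) = 1/2·(-10,-3) = (-5.0000,-1.5000)
o1: d²=244 > ρ²=48 → inactive
o2: d²=16 ≤ ρ²=48; F_rep = 14·(4,0)/16² = (0.2188,0.0000)
o3: d²=122 > ρ²=48 → inactive
o4: d²=256 > ρ²=48 → inactive
F = F_att + ΣF_rep = (-4.7812,-1.5000)
Δp = p'−p = (-0.9563,-0.3000); α = Δx/Fx = (-153/160) / (-153/32) = 1/5
check: Δy/Fy = (-3/10) / (-3/2) = 1/5 ✓

α = 1/5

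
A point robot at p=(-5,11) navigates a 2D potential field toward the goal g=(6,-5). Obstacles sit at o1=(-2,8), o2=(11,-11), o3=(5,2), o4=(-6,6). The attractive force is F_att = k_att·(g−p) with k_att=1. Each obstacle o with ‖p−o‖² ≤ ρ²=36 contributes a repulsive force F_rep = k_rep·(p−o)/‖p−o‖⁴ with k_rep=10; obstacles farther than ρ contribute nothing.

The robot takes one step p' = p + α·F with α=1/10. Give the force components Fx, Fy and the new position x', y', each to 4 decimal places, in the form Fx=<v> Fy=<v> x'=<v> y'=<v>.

Fx=10.9222 Fy=-15.8334 x'=-3.9078 y'=9.4167

F_att = 1·(g−p) = 1·(11,-16) = (11.0000,-16.0000)
o1: d²=18 ≤ ρ²=36; F_rep = 10·(-3,3)/18² = (-0.0926,0.0926)
o2: d²=740 > ρ²=36 → inactive
o3: d²=181 > ρ²=36 → inactive
o4: d²=26 ≤ ρ²=36; F_rep = 10·(1,5)/26² = (0.0148,0.0740)
F = F_att + ΣF_rep = (10.9222,-15.8334)
p' = p + 1/10·F = (-3.9078,9.4167)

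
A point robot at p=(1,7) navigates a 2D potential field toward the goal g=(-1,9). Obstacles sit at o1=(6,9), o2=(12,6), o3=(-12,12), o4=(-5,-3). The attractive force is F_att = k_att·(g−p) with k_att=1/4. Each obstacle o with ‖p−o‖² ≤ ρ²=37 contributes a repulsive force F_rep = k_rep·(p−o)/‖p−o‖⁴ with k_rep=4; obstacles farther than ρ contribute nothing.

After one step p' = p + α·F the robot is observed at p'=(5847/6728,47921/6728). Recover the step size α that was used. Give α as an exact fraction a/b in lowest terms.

F_att = 1/4·(g−p) = 1/4·(-2,2) = (-0.5000,0.5000)
o1: d²=29 ≤ ρ²=37; F_rep = 4·(-5,-2)/29² = (-0.0238,-0.0095)
o2: d²=122 > ρ²=37 → inactive
o3: d²=194 > ρ²=37 → inactive
o4: d²=136 > ρ²=37 → inactive
F = F_att + ΣF_rep = (-0.5238,0.4905)
Δp = p'−p = (-0.1309,0.1226); α = Δx/Fx = (-881/6728) / (-881/1682) = 1/4
check: Δy/Fy = (825/6728) / (825/1682) = 1/4 ✓

α = 1/4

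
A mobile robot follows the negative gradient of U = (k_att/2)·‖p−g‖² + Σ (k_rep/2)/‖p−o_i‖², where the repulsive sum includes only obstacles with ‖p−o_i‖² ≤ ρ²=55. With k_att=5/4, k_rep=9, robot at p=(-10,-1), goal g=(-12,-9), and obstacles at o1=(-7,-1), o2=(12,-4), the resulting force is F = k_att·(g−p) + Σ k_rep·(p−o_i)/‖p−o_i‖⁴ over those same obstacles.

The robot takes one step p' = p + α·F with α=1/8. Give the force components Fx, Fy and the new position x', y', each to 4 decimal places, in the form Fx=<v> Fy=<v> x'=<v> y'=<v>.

F_att = 5/4·(g−p) = 5/4·(-2,-8) = (-2.5000,-10.0000)
o1: d²=9 ≤ ρ²=55; F_rep = 9·(-3,0)/9² = (-0.3333,0.0000)
o2: d²=493 > ρ²=55 → inactive
F = F_att + ΣF_rep = (-2.8333,-10.0000)
p' = p + 1/8·F = (-10.3542,-2.2500)

Fx=-2.8333 Fy=-10.0000 x'=-10.3542 y'=-2.2500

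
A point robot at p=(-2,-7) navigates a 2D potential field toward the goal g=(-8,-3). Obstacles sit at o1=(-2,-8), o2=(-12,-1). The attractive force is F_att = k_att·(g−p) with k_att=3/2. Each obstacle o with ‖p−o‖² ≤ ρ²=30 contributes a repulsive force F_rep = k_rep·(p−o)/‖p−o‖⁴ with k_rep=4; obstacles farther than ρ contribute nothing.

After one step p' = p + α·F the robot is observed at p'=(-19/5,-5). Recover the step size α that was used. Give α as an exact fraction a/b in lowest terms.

α = 1/5

F_att = 3/2·(g−p) = 3/2·(-6,4) = (-9.0000,6.0000)
o1: d²=1 ≤ ρ²=30; F_rep = 4·(0,1)/1² = (0.0000,4.0000)
o2: d²=136 > ρ²=30 → inactive
F = F_att + ΣF_rep = (-9.0000,10.0000)
Δp = p'−p = (-1.8000,2.0000); α = Δx/Fx = (-9/5) / (-9) = 1/5
check: Δy/Fy = (2) / (10) = 1/5 ✓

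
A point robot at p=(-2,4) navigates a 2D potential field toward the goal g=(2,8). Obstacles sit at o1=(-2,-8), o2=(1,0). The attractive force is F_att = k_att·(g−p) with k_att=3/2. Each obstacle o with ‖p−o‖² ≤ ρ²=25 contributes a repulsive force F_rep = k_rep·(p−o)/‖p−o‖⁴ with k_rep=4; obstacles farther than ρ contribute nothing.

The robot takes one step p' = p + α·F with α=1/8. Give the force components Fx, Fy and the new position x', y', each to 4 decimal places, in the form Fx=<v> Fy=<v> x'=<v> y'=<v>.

Fx=5.9808 Fy=6.0256 x'=-1.2524 y'=4.7532

F_att = 3/2·(g−p) = 3/2·(4,4) = (6.0000,6.0000)
o1: d²=144 > ρ²=25 → inactive
o2: d²=25 ≤ ρ²=25; F_rep = 4·(-3,4)/25² = (-0.0192,0.0256)
F = F_att + ΣF_rep = (5.9808,6.0256)
p' = p + 1/8·F = (-1.2524,4.7532)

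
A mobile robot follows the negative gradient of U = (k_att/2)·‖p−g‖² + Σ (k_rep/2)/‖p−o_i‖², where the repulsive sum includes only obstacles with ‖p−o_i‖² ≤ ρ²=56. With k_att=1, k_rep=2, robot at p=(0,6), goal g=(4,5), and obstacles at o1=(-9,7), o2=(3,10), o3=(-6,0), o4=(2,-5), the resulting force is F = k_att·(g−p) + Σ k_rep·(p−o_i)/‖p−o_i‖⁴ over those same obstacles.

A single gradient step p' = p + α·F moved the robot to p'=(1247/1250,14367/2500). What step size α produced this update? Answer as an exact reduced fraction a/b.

F_att = 1·(g−p) = 1·(4,-1) = (4.0000,-1.0000)
o1: d²=82 > ρ²=56 → inactive
o2: d²=25 ≤ ρ²=56; F_rep = 2·(-3,-4)/25² = (-0.0096,-0.0128)
o3: d²=72 > ρ²=56 → inactive
o4: d²=125 > ρ²=56 → inactive
F = F_att + ΣF_rep = (3.9904,-1.0128)
Δp = p'−p = (0.9976,-0.2532); α = Δx/Fx = (1247/1250) / (2494/625) = 1/4
check: Δy/Fy = (-633/2500) / (-633/625) = 1/4 ✓

α = 1/4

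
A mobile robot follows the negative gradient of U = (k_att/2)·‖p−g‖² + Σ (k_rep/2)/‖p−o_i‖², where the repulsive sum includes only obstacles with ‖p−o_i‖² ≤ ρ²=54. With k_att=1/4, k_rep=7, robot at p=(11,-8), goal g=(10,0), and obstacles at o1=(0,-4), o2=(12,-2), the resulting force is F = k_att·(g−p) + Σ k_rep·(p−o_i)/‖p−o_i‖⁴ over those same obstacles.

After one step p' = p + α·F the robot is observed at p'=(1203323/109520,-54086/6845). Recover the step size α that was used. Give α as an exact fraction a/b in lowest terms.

α = 1/20

F_att = 1/4·(g−p) = 1/4·(-1,8) = (-0.2500,2.0000)
o1: d²=137 > ρ²=54 → inactive
o2: d²=37 ≤ ρ²=54; F_rep = 7·(-1,-6)/37² = (-0.0051,-0.0307)
F = F_att + ΣF_rep = (-0.2551,1.9693)
Δp = p'−p = (-0.0128,0.0985); α = Δx/Fx = (-1397/109520) / (-1397/5476) = 1/20
check: Δy/Fy = (674/6845) / (2696/1369) = 1/20 ✓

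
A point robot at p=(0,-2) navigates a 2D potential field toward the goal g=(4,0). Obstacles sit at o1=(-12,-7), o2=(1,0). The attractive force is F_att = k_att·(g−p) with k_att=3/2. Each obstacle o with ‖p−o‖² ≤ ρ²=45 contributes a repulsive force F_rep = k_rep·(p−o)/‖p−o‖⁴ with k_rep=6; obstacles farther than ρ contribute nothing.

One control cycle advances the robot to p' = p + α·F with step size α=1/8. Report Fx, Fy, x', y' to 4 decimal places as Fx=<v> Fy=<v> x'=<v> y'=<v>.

Fx=5.7600 Fy=2.5200 x'=0.7200 y'=-1.6850

F_att = 3/2·(g−p) = 3/2·(4,2) = (6.0000,3.0000)
o1: d²=169 > ρ²=45 → inactive
o2: d²=5 ≤ ρ²=45; F_rep = 6·(-1,-2)/5² = (-0.2400,-0.4800)
F = F_att + ΣF_rep = (5.7600,2.5200)
p' = p + 1/8·F = (0.7200,-1.6850)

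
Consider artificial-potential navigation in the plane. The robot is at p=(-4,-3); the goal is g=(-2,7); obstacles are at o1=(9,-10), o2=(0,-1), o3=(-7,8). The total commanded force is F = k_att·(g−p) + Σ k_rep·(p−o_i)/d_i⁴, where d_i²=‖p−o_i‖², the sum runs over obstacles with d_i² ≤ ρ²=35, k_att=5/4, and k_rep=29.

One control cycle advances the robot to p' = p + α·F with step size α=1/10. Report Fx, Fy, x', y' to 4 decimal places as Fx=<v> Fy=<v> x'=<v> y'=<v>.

Fx=2.2100 Fy=12.3550 x'=-3.7790 y'=-1.7645

F_att = 5/4·(g−p) = 5/4·(2,10) = (2.5000,12.5000)
o1: d²=218 > ρ²=35 → inactive
o2: d²=20 ≤ ρ²=35; F_rep = 29·(-4,-2)/20² = (-0.2900,-0.1450)
o3: d²=130 > ρ²=35 → inactive
F = F_att + ΣF_rep = (2.2100,12.3550)
p' = p + 1/10·F = (-3.7790,-1.7645)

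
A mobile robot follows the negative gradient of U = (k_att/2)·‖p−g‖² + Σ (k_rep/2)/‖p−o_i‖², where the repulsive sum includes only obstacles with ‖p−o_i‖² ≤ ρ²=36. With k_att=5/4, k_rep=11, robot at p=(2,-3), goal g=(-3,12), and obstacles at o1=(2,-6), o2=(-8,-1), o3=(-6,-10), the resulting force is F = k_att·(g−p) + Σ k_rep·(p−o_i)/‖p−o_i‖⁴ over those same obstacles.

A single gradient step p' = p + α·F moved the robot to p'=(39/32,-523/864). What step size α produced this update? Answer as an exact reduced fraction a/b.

α = 1/8

F_att = 5/4·(g−p) = 5/4·(-5,15) = (-6.2500,18.7500)
o1: d²=9 ≤ ρ²=36; F_rep = 11·(0,3)/9² = (0.0000,0.4074)
o2: d²=104 > ρ²=36 → inactive
o3: d²=113 > ρ²=36 → inactive
F = F_att + ΣF_rep = (-6.2500,19.1574)
Δp = p'−p = (-0.7812,2.3947); α = Δx/Fx = (-25/32) / (-25/4) = 1/8
check: Δy/Fy = (2069/864) / (2069/108) = 1/8 ✓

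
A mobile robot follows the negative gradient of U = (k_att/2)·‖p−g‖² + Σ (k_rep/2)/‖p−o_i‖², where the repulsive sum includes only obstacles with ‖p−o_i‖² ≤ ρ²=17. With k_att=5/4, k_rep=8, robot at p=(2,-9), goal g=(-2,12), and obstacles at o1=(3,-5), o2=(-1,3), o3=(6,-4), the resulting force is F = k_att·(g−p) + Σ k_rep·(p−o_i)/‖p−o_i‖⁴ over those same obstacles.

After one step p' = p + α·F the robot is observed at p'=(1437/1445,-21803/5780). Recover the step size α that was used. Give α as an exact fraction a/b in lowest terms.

F_att = 5/4·(g−p) = 5/4·(-4,21) = (-5.0000,26.2500)
o1: d²=17 ≤ ρ²=17; F_rep = 8·(-1,-4)/17² = (-0.0277,-0.1107)
o2: d²=153 > ρ²=17 → inactive
o3: d²=41 > ρ²=17 → inactive
F = F_att + ΣF_rep = (-5.0277,26.1393)
Δp = p'−p = (-1.0055,5.2279); α = Δx/Fx = (-1453/1445) / (-1453/289) = 1/5
check: Δy/Fy = (30217/5780) / (30217/1156) = 1/5 ✓

α = 1/5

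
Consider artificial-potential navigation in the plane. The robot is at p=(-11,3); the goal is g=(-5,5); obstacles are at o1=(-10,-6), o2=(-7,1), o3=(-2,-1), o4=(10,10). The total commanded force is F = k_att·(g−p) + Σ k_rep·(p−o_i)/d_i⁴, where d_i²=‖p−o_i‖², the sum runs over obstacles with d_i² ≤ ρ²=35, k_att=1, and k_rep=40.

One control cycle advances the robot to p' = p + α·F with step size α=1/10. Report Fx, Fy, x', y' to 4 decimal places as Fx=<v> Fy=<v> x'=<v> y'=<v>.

F_att = 1·(g−p) = 1·(6,2) = (6.0000,2.0000)
o1: d²=82 > ρ²=35 → inactive
o2: d²=20 ≤ ρ²=35; F_rep = 40·(-4,2)/20² = (-0.4000,0.2000)
o3: d²=97 > ρ²=35 → inactive
o4: d²=490 > ρ²=35 → inactive
F = F_att + ΣF_rep = (5.6000,2.2000)
p' = p + 1/10·F = (-10.4400,3.2200)

Fx=5.6000 Fy=2.2000 x'=-10.4400 y'=3.2200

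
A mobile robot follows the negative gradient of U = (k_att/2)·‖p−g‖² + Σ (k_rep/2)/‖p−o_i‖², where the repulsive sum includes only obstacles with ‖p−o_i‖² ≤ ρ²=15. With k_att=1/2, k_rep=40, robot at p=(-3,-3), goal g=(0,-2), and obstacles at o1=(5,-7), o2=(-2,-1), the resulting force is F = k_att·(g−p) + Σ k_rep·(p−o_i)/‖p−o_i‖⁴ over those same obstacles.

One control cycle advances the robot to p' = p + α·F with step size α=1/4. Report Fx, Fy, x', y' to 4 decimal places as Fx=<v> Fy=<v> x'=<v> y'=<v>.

F_att = 1/2·(g−p) = 1/2·(3,1) = (1.5000,0.5000)
o1: d²=80 > ρ²=15 → inactive
o2: d²=5 ≤ ρ²=15; F_rep = 40·(-1,-2)/5² = (-1.6000,-3.2000)
F = F_att + ΣF_rep = (-0.1000,-2.7000)
p' = p + 1/4·F = (-3.0250,-3.6750)

Fx=-0.1000 Fy=-2.7000 x'=-3.0250 y'=-3.6750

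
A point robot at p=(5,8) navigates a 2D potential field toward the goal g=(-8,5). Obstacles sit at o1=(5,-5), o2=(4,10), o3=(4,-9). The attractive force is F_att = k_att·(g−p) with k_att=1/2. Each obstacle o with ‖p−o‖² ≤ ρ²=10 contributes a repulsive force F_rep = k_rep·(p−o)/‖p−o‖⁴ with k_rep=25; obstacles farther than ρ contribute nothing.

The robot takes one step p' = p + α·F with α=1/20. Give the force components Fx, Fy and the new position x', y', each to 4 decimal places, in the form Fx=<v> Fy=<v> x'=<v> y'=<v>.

F_att = 1/2·(g−p) = 1/2·(-13,-3) = (-6.5000,-1.5000)
o1: d²=169 > ρ²=10 → inactive
o2: d²=5 ≤ ρ²=10; F_rep = 25·(1,-2)/5² = (1.0000,-2.0000)
o3: d²=290 > ρ²=10 → inactive
F = F_att + ΣF_rep = (-5.5000,-3.5000)
p' = p + 1/20·F = (4.7250,7.8250)

Fx=-5.5000 Fy=-3.5000 x'=4.7250 y'=7.8250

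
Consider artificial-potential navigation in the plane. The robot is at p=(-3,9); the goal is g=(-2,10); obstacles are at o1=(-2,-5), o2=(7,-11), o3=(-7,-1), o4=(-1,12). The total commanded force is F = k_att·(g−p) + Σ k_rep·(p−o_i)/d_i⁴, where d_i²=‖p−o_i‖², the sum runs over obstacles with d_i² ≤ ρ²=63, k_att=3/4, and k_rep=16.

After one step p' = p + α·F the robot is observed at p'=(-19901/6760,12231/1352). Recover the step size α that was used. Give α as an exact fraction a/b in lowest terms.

F_att = 3/4·(g−p) = 3/4·(1,1) = (0.7500,0.7500)
o1: d²=197 > ρ²=63 → inactive
o2: d²=500 > ρ²=63 → inactive
o3: d²=116 > ρ²=63 → inactive
o4: d²=13 ≤ ρ²=63; F_rep = 16·(-2,-3)/13² = (-0.1893,-0.2840)
F = F_att + ΣF_rep = (0.5607,0.4660)
Δp = p'−p = (0.0561,0.0466); α = Δx/Fx = (379/6760) / (379/676) = 1/10
check: Δy/Fy = (63/1352) / (315/676) = 1/10 ✓

α = 1/10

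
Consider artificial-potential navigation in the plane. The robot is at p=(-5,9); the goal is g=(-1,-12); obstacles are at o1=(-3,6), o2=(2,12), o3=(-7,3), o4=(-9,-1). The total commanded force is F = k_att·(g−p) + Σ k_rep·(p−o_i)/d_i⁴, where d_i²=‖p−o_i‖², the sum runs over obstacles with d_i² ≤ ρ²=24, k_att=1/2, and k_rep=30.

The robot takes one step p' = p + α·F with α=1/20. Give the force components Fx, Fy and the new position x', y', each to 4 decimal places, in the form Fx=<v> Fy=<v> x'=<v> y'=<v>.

Fx=1.6450 Fy=-9.9675 x'=-4.9178 y'=8.5016

F_att = 1/2·(g−p) = 1/2·(4,-21) = (2.0000,-10.5000)
o1: d²=13 ≤ ρ²=24; F_rep = 30·(-2,3)/13² = (-0.3550,0.5325)
o2: d²=58 > ρ²=24 → inactive
o3: d²=40 > ρ²=24 → inactive
o4: d²=116 > ρ²=24 → inactive
F = F_att + ΣF_rep = (1.6450,-9.9675)
p' = p + 1/20·F = (-4.9178,8.5016)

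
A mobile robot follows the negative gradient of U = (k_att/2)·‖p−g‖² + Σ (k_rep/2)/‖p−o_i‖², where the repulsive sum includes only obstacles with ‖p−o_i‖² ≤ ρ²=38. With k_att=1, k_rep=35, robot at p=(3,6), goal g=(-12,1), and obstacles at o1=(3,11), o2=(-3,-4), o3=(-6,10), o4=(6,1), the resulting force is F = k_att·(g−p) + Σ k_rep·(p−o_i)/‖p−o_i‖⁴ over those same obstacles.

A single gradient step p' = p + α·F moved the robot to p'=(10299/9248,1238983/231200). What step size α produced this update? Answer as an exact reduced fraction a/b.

F_att = 1·(g−p) = 1·(-15,-5) = (-15.0000,-5.0000)
o1: d²=25 ≤ ρ²=38; F_rep = 35·(0,-5)/25² = (0.0000,-0.2800)
o2: d²=136 > ρ²=38 → inactive
o3: d²=97 > ρ²=38 → inactive
o4: d²=34 ≤ ρ²=38; F_rep = 35·(-3,5)/34² = (-0.0908,0.1514)
F = F_att + ΣF_rep = (-15.0908,-5.1286)
Δp = p'−p = (-1.8864,-0.6411); α = Δx/Fx = (-17445/9248) / (-17445/1156) = 1/8
check: Δy/Fy = (-148217/231200) / (-148217/28900) = 1/8 ✓

α = 1/8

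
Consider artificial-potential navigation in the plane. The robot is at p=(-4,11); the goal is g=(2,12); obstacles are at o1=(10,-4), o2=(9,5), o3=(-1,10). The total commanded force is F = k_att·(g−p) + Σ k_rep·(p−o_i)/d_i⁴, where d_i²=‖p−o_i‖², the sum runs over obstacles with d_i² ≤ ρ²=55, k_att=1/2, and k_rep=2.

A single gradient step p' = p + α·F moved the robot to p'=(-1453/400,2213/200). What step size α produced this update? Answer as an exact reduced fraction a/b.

F_att = 1/2·(g−p) = 1/2·(6,1) = (3.0000,0.5000)
o1: d²=421 > ρ²=55 → inactive
o2: d²=205 > ρ²=55 → inactive
o3: d²=10 ≤ ρ²=55; F_rep = 2·(-3,1)/10² = (-0.0600,0.0200)
F = F_att + ΣF_rep = (2.9400,0.5200)
Δp = p'−p = (0.3675,0.0650); α = Δx/Fx = (147/400) / (147/50) = 1/8
check: Δy/Fy = (13/200) / (13/25) = 1/8 ✓

α = 1/8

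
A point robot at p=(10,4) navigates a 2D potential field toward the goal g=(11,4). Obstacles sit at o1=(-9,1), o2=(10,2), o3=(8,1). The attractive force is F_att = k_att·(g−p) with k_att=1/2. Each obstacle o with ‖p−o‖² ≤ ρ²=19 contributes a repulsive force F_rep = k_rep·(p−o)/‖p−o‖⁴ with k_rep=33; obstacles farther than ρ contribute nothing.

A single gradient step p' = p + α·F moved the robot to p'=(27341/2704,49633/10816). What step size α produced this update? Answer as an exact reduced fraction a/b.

F_att = 1/2·(g−p) = 1/2·(1,0) = (0.5000,0.0000)
o1: d²=370 > ρ²=19 → inactive
o2: d²=4 ≤ ρ²=19; F_rep = 33·(0,2)/4² = (0.0000,4.1250)
o3: d²=13 ≤ ρ²=19; F_rep = 33·(2,3)/13² = (0.3905,0.5858)
F = F_att + ΣF_rep = (0.8905,4.7108)
Δp = p'−p = (0.1113,0.5888); α = Δx/Fx = (301/2704) / (301/338) = 1/8
check: Δy/Fy = (6369/10816) / (6369/1352) = 1/8 ✓

α = 1/8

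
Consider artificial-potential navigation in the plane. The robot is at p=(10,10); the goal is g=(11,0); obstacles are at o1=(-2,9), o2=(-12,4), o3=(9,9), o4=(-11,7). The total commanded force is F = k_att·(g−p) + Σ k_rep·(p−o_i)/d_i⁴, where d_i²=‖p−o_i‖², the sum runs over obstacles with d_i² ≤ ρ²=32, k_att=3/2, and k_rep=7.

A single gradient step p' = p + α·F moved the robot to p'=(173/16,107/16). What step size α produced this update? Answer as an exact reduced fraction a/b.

F_att = 3/2·(g−p) = 3/2·(1,-10) = (1.5000,-15.0000)
o1: d²=145 > ρ²=32 → inactive
o2: d²=520 > ρ²=32 → inactive
o3: d²=2 ≤ ρ²=32; F_rep = 7·(1,1)/2² = (1.7500,1.7500)
o4: d²=450 > ρ²=32 → inactive
F = F_att + ΣF_rep = (3.2500,-13.2500)
Δp = p'−p = (0.8125,-3.3125); α = Δx/Fx = (13/16) / (13/4) = 1/4
check: Δy/Fy = (-53/16) / (-53/4) = 1/4 ✓

α = 1/4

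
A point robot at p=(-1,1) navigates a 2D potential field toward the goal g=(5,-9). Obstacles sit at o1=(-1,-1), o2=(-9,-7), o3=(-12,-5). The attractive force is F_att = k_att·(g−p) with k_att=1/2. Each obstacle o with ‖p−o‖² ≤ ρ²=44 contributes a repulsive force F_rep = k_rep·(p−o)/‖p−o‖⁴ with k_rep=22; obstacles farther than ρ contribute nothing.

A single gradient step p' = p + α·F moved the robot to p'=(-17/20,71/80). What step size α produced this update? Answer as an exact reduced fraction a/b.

α = 1/20

F_att = 1/2·(g−p) = 1/2·(6,-10) = (3.0000,-5.0000)
o1: d²=4 ≤ ρ²=44; F_rep = 22·(0,2)/4² = (0.0000,2.7500)
o2: d²=128 > ρ²=44 → inactive
o3: d²=157 > ρ²=44 → inactive
F = F_att + ΣF_rep = (3.0000,-2.2500)
Δp = p'−p = (0.1500,-0.1125); α = Δx/Fx = (3/20) / (3) = 1/20
check: Δy/Fy = (-9/80) / (-9/4) = 1/20 ✓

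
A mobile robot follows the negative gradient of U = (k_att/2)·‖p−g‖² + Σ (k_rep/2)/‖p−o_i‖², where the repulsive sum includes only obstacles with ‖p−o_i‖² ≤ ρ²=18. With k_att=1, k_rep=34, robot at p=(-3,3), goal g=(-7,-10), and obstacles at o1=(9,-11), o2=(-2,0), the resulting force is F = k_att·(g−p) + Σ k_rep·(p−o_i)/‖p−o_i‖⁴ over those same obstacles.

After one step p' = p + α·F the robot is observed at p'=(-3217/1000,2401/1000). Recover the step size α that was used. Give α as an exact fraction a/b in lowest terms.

F_att = 1·(g−p) = 1·(-4,-13) = (-4.0000,-13.0000)
o1: d²=340 > ρ²=18 → inactive
o2: d²=10 ≤ ρ²=18; F_rep = 34·(-1,3)/10² = (-0.3400,1.0200)
F = F_att + ΣF_rep = (-4.3400,-11.9800)
Δp = p'−p = (-0.2170,-0.5990); α = Δx/Fx = (-217/1000) / (-217/50) = 1/20
check: Δy/Fy = (-599/1000) / (-599/50) = 1/20 ✓

α = 1/20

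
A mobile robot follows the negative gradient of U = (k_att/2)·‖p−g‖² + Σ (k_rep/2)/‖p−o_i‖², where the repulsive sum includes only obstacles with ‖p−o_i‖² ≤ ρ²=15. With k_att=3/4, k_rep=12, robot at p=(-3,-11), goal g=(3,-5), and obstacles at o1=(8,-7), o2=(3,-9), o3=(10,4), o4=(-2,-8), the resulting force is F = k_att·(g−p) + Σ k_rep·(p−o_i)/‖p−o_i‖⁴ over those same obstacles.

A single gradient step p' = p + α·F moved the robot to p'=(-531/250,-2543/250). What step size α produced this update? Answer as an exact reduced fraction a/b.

F_att = 3/4·(g−p) = 3/4·(6,6) = (4.5000,4.5000)
o1: d²=137 > ρ²=15 → inactive
o2: d²=40 > ρ²=15 → inactive
o3: d²=394 > ρ²=15 → inactive
o4: d²=10 ≤ ρ²=15; F_rep = 12·(-1,-3)/10² = (-0.1200,-0.3600)
F = F_att + ΣF_rep = (4.3800,4.1400)
Δp = p'−p = (0.8760,0.8280); α = Δx/Fx = (219/250) / (219/50) = 1/5
check: Δy/Fy = (207/250) / (207/50) = 1/5 ✓

α = 1/5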